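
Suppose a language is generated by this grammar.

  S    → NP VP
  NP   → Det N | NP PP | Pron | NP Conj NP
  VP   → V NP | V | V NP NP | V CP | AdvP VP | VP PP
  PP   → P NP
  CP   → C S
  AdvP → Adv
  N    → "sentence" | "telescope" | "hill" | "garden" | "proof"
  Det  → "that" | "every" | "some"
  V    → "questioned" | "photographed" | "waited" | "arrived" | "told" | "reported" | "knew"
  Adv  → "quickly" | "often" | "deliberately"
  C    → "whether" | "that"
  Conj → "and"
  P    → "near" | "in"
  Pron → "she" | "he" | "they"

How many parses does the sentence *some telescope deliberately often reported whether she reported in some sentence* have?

4

Two of the 4 distinct bracketings:
[S [NP [Det some] [N telescope]] [VP [AdvP [Adv deliberately]] [VP [AdvP [Adv often]] [VP [V reported] [CP [C whether] [S [NP [Pron she]] [VP [VP [V reported]] [PP [P in] [NP [Det some] [N sentence]]]]]]]]]]
[S [NP [Det some] [N telescope]] [VP [AdvP [Adv deliberately]] [VP [AdvP [Adv often]] [VP [VP [V reported] [CP [C whether] [S [NP [Pron she]] [VP [V reported]]]]] [PP [P in] [NP [Det some] [N sentence]]]]]]]
The trees differ in how a recursive rule is bracketed over the same span.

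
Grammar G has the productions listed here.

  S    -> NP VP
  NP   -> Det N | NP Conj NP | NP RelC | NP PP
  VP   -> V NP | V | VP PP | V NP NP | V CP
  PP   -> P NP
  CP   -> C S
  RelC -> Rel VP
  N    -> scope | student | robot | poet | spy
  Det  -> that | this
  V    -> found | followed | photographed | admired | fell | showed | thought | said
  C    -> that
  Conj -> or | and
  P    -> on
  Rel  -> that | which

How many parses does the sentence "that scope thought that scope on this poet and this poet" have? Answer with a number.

3

Two of the 3 distinct bracketings:
[S [NP [Det that] [N scope]] [VP [V thought] [NP [NP [NP [Det that] [N scope]] [PP [P on] [NP [Det this] [N poet]]]] [Conj and] [NP [Det this] [N poet]]]]]
[S [NP [Det that] [N scope]] [VP [V thought] [NP [NP [Det that] [N scope]] [PP [P on] [NP [NP [Det this] [N poet]] [Conj and] [NP [Det this] [N poet]]]]]]]
The trees differ in how a recursive rule is bracketed over the same span.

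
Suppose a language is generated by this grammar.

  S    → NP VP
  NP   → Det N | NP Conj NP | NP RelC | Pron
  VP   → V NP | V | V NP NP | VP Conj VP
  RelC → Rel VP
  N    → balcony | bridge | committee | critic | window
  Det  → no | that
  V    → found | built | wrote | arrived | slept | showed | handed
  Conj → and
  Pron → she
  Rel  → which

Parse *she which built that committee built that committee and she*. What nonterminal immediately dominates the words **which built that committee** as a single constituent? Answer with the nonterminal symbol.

S
  NP
    NP
      Pron: she
    RelC
      Rel: which
      VP
        V: built
        NP
          Det: that
          N: committee
  VP
    V: built
    NP
      NP
        Det: that
        N: committee
      Conj: and
      NP
        Pron: she
The span 'which built that committee' is the RelC node built by RelC → Rel VP.

RelC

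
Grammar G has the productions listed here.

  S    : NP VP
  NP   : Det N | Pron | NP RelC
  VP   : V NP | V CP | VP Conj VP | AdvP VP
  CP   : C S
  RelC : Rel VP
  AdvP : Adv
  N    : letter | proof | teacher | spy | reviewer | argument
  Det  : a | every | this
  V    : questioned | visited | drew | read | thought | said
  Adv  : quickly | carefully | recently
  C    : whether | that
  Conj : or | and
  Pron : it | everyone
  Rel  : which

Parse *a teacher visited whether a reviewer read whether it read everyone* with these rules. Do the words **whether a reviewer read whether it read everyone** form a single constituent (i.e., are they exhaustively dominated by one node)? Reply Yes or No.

[S [NP [Det a] [N teacher]] [VP [V visited] [CP [C whether] [S [NP [Det a] [N reviewer]] [VP [V read] [CP [C whether] [S [NP [Pron it]] [VP [V read] [NP [Pron everyone]]]]]]]]]]
The words 'whether a reviewer read whether it read everyone' are exhaustively dominated by a single CP node (built by CP → C S), so they form a constituent.

Yes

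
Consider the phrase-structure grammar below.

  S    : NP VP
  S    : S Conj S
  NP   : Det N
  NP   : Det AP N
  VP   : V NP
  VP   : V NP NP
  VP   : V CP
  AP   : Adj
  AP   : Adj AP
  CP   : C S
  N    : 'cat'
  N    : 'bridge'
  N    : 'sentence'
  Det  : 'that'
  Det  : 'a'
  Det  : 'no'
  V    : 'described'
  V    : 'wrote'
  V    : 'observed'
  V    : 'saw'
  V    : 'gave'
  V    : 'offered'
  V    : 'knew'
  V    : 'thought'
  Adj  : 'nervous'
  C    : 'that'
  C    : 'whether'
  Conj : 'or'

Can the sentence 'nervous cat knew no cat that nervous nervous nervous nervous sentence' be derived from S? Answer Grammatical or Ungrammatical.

For S → NP VP, no prefix of the string parses as an NP. The alternative S rule S → S Conj S likewise has no satisfying split.

Ungrammatical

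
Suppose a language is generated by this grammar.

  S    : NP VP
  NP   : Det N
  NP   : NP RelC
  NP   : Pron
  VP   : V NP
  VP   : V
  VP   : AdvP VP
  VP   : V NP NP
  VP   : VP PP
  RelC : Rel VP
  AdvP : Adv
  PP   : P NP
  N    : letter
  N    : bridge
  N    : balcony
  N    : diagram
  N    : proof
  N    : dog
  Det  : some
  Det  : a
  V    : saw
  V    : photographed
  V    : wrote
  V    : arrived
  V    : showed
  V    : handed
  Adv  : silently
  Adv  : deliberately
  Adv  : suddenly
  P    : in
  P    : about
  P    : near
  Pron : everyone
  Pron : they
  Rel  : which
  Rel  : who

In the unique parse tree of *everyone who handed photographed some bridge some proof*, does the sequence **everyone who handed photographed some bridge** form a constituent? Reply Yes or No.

No

[S [NP [NP [Pron everyone]] [RelC [Rel who] [VP [V handed]]]] [VP [V photographed] [NP [Det some] [N bridge]] [NP [Det some] [N proof]]]]
The smallest constituent containing 'everyone who handed photographed some bridge' is the S spanning 'everyone who handed photographed some bridge some proof'; no single node in the tree dominates exactly the given words.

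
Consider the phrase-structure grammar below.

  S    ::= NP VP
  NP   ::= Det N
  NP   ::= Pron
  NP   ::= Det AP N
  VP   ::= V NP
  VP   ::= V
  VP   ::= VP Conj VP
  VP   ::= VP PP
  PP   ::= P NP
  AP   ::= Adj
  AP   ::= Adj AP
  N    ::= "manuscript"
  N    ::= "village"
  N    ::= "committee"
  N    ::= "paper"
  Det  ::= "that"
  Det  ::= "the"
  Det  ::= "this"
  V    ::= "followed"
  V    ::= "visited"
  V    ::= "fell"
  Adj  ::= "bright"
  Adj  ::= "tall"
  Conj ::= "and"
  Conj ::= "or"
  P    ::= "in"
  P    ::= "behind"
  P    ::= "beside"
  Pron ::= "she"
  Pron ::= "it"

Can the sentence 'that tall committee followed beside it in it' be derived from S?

S
  NP
    Det: that
    AP
      Adj: tall
    N: committee
  VP
    VP
      VP
        V: followed
      PP
        P: beside
        NP
          Pron: it
    PP
      P: in
      NP
        Pron: it
The bracketing above is licensed at every node by one of the given productions, with S at the root.

Grammatical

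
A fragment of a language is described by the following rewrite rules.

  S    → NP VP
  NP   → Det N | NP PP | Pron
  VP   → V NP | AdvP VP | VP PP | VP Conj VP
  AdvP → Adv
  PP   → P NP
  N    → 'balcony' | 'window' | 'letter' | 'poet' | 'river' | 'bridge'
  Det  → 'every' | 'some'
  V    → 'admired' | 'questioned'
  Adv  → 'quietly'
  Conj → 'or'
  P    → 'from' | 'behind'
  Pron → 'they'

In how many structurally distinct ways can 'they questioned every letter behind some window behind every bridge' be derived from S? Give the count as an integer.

5

Two of the 5 distinct bracketings:
[S [NP [Pron they]] [VP [V questioned] [NP [NP [Det every] [N letter]] [PP [P behind] [NP [NP [Det some] [N window]] [PP [P behind] [NP [Det every] [N bridge]]]]]]]]
[S [NP [Pron they]] [VP [V questioned] [NP [NP [NP [Det every] [N letter]] [PP [P behind] [NP [Det some] [N window]]]] [PP [P behind] [NP [Det every] [N bridge]]]]]]
The trees differ in how a recursive rule is bracketed over the same span.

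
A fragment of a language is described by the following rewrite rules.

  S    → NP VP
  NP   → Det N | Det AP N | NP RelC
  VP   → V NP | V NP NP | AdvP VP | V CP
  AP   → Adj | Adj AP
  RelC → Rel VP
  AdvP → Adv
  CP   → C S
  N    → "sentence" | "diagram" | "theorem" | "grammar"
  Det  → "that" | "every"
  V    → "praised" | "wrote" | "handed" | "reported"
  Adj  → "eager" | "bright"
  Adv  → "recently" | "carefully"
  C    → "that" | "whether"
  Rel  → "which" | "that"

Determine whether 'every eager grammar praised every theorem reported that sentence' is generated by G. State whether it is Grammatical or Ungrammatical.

Ungrammatical

For S → NP VP, the only prefix that parses as NP is 'every eager grammar', but the remainder 'praised every theorem reported that sentence' is not a VP under these rules.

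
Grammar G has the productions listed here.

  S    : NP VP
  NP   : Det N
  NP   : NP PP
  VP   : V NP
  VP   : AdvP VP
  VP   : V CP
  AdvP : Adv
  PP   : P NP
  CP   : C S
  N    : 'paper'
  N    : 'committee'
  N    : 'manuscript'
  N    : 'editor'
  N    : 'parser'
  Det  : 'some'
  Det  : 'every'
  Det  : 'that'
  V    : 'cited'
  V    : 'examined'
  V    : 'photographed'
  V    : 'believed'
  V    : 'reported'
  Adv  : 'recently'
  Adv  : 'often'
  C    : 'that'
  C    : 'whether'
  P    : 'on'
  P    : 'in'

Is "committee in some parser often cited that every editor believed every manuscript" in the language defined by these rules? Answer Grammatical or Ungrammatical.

Ungrammatical

For S → NP VP, no prefix of the string parses as an NP.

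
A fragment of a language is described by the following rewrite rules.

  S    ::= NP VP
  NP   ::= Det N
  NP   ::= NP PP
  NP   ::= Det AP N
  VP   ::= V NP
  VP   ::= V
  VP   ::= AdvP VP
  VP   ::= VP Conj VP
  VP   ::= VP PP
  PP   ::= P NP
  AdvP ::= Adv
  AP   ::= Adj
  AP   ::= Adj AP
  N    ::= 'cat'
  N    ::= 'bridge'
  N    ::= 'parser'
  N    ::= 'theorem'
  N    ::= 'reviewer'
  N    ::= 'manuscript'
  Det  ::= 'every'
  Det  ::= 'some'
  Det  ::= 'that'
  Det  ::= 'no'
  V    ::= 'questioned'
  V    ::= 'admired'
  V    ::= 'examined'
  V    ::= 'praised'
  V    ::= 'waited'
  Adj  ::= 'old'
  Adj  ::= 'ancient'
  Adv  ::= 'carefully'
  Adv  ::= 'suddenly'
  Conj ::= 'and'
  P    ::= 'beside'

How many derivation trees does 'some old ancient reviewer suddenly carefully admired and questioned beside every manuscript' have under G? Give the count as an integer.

9

Two of the 9 distinct bracketings:
[S [NP [Det some] [AP [Adj old] [AP [Adj ancient]]] [N reviewer]] [VP [AdvP [Adv suddenly]] [VP [AdvP [Adv carefully]] [VP [VP [V admired]] [Conj and] [VP [VP [V questioned]] [PP [P beside] [NP [Det every] [N manuscript]]]]]]]]
[S [NP [Det some] [AP [Adj old] [AP [Adj ancient]]] [N reviewer]] [VP [AdvP [Adv suddenly]] [VP [AdvP [Adv carefully]] [VP [VP [VP [V admired]] [Conj and] [VP [V questioned]]] [PP [P beside] [NP [Det every] [N manuscript]]]]]]]
The trees differ in how a recursive rule is bracketed over the same span.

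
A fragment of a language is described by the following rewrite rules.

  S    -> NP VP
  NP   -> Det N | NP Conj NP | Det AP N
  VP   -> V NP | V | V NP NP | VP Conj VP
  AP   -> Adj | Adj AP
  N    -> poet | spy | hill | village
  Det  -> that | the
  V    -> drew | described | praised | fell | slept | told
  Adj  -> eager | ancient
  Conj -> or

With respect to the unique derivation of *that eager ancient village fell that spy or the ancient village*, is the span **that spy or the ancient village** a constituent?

[S [NP [Det that] [AP [Adj eager] [AP [Adj ancient]]] [N village]] [VP [V fell] [NP [NP [Det that] [N spy]] [Conj or] [NP [Det the] [AP [Adj ancient]] [N village]]]]]
The words 'that spy or the ancient village' are exhaustively dominated by a single NP node (built by NP → NP Conj NP), so they form a constituent.

Yes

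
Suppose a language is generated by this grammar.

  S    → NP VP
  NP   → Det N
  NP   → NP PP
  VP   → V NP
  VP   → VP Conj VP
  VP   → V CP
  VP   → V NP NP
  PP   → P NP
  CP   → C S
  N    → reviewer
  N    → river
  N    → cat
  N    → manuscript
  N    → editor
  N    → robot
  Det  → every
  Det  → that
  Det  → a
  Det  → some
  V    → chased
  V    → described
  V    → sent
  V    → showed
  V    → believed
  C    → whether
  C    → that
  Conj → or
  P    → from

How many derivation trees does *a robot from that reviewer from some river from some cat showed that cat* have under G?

Two of the 5 distinct bracketings:
[S [NP [NP [Det a] [N robot]] [PP [P from] [NP [NP [Det that] [N reviewer]] [PP [P from] [NP [NP [Det some] [N river]] [PP [P from] [NP [Det some] [N cat]]]]]]]] [VP [V showed] [NP [Det that] [N cat]]]]
[S [NP [NP [Det a] [N robot]] [PP [P from] [NP [NP [NP [Det that] [N reviewer]] [PP [P from] [NP [Det some] [N river]]]] [PP [P from] [NP [Det some] [N cat]]]]]] [VP [V showed] [NP [Det that] [N cat]]]]
The trees differ in how a recursive rule is bracketed over the same span.

5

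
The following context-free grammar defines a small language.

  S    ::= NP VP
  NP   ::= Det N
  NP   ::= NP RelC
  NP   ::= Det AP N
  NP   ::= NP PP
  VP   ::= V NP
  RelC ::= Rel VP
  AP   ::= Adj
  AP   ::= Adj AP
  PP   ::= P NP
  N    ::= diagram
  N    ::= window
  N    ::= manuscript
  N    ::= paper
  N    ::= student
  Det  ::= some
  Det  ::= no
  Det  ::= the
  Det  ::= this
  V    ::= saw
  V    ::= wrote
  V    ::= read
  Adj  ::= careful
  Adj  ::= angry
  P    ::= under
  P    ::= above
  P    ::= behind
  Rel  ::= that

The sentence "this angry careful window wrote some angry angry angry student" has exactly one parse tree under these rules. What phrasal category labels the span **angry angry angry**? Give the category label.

AP

[S [NP [Det this] [AP [Adj angry] [AP [Adj careful]]] [N window]] [VP [V wrote] [NP [Det some] [AP [Adj angry] [AP [Adj angry] [AP [Adj angry]]]] [N student]]]]
The span 'angry angry angry' is the AP node built by AP → Adj AP.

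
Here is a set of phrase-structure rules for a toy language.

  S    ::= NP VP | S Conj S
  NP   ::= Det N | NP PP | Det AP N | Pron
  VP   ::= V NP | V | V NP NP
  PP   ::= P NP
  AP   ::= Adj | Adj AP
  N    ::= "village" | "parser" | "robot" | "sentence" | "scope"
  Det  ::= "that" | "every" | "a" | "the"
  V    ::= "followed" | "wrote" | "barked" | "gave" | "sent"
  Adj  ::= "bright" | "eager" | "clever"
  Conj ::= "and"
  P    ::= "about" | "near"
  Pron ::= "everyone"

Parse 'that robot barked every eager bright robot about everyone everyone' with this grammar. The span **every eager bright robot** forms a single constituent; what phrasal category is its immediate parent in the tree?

NP

S
  NP
    Det: that
    N: robot
  VP
    V: barked
    NP
      NP
        Det: every
        AP
          Adj: eager
          AP
            Adj: bright
        N: robot
      PP
        P: about
        NP
          Pron: everyone
    NP
      Pron: everyone
The span 'every eager bright robot' is the NP node built by NP → Det AP N.
Its mother is the NP built by NP → NP PP.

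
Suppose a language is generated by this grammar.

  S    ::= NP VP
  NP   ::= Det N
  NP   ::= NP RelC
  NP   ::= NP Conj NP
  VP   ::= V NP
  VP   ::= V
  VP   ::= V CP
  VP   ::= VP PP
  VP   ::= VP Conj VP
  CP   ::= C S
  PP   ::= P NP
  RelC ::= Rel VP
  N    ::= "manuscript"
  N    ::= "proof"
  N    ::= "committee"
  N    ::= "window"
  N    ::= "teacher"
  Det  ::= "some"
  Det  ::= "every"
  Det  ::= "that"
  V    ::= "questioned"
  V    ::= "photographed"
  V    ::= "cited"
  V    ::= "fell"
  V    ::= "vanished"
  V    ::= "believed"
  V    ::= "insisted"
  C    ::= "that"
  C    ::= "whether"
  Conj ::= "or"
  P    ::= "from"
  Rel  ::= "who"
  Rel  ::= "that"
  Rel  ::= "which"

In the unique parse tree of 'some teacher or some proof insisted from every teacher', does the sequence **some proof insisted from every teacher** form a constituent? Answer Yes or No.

No

[S [NP [NP [Det some] [N teacher]] [Conj or] [NP [Det some] [N proof]]] [VP [VP [V insisted]] [PP [P from] [NP [Det every] [N teacher]]]]]
The smallest constituent containing 'some proof insisted from every teacher' is the S spanning 'some teacher or some proof insisted from every teacher'; no single node in the tree dominates exactly the given words.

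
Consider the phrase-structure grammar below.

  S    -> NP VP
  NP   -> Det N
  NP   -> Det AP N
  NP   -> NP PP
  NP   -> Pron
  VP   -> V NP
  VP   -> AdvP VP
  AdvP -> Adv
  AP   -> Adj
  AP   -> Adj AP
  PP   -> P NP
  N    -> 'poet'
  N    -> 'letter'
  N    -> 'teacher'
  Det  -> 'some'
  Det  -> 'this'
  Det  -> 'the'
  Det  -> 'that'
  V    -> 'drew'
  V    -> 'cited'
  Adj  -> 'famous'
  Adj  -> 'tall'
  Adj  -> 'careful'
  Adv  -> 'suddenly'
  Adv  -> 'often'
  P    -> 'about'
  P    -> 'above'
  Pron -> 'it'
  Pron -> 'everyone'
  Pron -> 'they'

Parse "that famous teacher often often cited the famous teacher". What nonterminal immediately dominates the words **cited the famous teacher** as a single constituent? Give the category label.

S
  NP
    Det: that
    AP
      Adj: famous
    N: teacher
  VP
    AdvP
      Adv: often
    VP
      AdvP
        Adv: often
      VP
        V: cited
        NP
          Det: the
          AP
            Adj: famous
          N: teacher
The span 'cited the famous teacher' is the VP node built by VP → V NP.

VP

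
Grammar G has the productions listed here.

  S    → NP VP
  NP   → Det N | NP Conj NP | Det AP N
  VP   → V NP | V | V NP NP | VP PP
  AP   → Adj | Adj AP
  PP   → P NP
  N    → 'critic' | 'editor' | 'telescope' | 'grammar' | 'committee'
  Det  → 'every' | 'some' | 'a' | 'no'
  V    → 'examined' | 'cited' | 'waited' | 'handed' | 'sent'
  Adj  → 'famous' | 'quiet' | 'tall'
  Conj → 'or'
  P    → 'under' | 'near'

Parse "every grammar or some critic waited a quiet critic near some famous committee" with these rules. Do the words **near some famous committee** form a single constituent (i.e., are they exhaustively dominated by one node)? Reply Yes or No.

[S [NP [NP [Det every] [N grammar]] [Conj or] [NP [Det some] [N critic]]] [VP [VP [V waited] [NP [Det a] [AP [Adj quiet]] [N critic]]] [PP [P near] [NP [Det some] [AP [Adj famous]] [N committee]]]]]
The words 'near some famous committee' are exhaustively dominated by a single PP node (built by PP → P NP), so they form a constituent.

Yes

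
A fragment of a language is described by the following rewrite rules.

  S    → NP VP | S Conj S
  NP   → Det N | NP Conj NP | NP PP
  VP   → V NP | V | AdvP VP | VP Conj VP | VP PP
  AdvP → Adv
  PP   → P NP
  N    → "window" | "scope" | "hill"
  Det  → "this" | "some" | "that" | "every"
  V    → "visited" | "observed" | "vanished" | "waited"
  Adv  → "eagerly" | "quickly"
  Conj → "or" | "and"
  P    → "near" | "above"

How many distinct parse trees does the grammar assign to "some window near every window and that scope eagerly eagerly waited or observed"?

6

Two of the 6 distinct bracketings:
[S [NP [NP [NP [Det some] [N window]] [PP [P near] [NP [Det every] [N window]]]] [Conj and] [NP [Det that] [N scope]]] [VP [AdvP [Adv eagerly]] [VP [AdvP [Adv eagerly]] [VP [VP [V waited]] [Conj or] [VP [V observed]]]]]]
[S [NP [NP [NP [Det some] [N window]] [PP [P near] [NP [Det every] [N window]]]] [Conj and] [NP [Det that] [N scope]]] [VP [AdvP [Adv eagerly]] [VP [VP [AdvP [Adv eagerly]] [VP [V waited]]] [Conj or] [VP [V observed]]]]]
The trees differ in how a recursive rule is bracketed over the same span.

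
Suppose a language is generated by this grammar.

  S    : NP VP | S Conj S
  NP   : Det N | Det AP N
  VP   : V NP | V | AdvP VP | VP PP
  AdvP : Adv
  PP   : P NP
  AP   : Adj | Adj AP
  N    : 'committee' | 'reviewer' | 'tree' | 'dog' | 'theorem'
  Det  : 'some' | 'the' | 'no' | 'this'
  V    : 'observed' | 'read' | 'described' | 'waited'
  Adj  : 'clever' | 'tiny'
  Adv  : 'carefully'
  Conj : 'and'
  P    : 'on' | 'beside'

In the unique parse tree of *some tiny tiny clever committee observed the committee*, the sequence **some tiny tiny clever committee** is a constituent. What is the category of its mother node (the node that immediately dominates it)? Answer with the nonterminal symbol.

S

[S [NP [Det some] [AP [Adj tiny] [AP [Adj tiny] [AP [Adj clever]]]] [N committee]] [VP [V observed] [NP [Det the] [N committee]]]]
The span 'some tiny tiny clever committee' is the NP node built by NP → Det AP N.
Its mother is the S built by S → NP VP.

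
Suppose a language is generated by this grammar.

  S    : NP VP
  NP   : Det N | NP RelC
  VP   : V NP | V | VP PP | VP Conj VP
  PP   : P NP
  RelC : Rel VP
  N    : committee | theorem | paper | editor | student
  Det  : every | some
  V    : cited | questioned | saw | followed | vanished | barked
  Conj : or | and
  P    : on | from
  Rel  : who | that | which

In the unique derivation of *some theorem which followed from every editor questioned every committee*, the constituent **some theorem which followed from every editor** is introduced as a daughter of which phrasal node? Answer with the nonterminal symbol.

S

S
  NP
    NP
      Det: some
      N: theorem
    RelC
      Rel: which
      VP
        VP
          V: followed
        PP
          P: from
          NP
            Det: every
            N: editor
  VP
    V: questioned
    NP
      Det: every
      N: committee
The span 'some theorem which followed from every editor' is the NP node built by NP → NP RelC.
Its mother is the S built by S → NP VP.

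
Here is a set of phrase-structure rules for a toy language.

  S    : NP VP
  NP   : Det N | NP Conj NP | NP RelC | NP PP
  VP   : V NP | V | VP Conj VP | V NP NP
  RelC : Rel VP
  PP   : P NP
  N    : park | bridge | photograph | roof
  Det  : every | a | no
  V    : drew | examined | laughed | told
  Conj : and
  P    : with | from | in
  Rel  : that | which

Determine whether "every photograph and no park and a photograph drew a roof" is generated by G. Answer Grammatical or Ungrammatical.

Grammatical

S
  NP
    NP
      Det: every
      N: photograph
    Conj: and
    NP
      NP
        Det: no
        N: park
      Conj: and
      NP
        Det: a
        N: photograph
  VP
    V: drew
    NP
      Det: a
      N: roof
Each bracket corresponds to one application of a listed rule, so the string is derivable from S.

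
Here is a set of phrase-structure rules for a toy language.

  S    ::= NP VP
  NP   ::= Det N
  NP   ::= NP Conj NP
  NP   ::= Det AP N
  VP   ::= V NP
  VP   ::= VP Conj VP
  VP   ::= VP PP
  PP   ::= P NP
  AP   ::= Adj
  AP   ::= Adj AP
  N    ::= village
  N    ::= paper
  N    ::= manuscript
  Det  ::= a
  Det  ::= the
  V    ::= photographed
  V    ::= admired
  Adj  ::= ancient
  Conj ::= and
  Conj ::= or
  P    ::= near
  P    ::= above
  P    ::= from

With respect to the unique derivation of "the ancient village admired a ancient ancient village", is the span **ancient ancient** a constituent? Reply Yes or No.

Yes

[S [NP [Det the] [AP [Adj ancient]] [N village]] [VP [V admired] [NP [Det a] [AP [Adj ancient] [AP [Adj ancient]]] [N village]]]]
The words 'ancient ancient' are exhaustively dominated by a single AP node (built by AP → Adj AP), so they form a constituent.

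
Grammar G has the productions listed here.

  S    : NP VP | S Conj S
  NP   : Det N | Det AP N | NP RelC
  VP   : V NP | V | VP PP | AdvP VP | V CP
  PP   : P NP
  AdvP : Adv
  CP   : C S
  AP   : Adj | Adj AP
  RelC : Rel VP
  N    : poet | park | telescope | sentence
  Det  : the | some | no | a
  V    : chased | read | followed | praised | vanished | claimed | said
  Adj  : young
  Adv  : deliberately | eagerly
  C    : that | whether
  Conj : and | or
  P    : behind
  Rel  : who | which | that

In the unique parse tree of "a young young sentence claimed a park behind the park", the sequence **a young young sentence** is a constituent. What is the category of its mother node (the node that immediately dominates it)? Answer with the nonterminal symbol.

S

S
  NP
    Det: a
    AP
      Adj: young
      AP
        Adj: young
    N: sentence
  VP
    VP
      V: claimed
      NP
        Det: a
        N: park
    PP
      P: behind
      NP
        Det: the
        N: park
The span 'a young young sentence' is the NP node built by NP → Det AP N.
Its mother is the S built by S → NP VP.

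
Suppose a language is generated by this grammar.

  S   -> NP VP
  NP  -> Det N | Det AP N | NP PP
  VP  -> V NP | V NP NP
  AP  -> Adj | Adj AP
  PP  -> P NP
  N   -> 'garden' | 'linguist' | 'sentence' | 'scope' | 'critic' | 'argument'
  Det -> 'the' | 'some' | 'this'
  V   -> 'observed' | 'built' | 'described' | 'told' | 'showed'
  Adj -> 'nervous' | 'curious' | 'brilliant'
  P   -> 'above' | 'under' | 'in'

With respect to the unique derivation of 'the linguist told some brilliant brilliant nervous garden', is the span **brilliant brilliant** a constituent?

[S [NP [Det the] [N linguist]] [VP [V told] [NP [Det some] [AP [Adj brilliant] [AP [Adj brilliant] [AP [Adj nervous]]]] [N garden]]]]
The smallest constituent containing 'brilliant brilliant' is the AP spanning 'brilliant brilliant nervous'; no single node in the tree dominates exactly the given words.

No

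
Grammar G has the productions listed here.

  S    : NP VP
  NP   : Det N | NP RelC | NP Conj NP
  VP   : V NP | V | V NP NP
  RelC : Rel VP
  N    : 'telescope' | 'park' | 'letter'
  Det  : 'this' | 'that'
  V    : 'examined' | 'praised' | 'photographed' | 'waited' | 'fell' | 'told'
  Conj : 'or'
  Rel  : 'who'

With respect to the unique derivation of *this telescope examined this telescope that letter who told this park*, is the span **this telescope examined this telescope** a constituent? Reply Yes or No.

No

[S [NP [Det this] [N telescope]] [VP [V examined] [NP [Det this] [N telescope]] [NP [NP [Det that] [N letter]] [RelC [Rel who] [VP [V told] [NP [Det this] [N park]]]]]]]
The smallest constituent containing 'this telescope examined this telescope' is the S spanning 'this telescope examined this telescope that letter who told this park'; no single node in the tree dominates exactly the given words.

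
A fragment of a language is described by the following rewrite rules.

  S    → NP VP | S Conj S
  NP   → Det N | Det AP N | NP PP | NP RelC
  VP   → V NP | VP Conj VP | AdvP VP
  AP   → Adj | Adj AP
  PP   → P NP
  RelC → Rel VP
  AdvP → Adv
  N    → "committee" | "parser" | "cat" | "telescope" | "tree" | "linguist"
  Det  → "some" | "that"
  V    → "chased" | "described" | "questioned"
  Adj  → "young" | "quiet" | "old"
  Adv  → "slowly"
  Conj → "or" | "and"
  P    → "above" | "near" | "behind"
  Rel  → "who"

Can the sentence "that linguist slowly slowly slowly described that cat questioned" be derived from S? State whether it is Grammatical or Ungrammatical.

Ungrammatical

For S → NP VP, the only prefix that parses as NP is 'that linguist', but the remainder 'slowly slowly slowly described that cat questioned' is not a VP under these rules. The alternative S rule S → S Conj S likewise has no satisfying split.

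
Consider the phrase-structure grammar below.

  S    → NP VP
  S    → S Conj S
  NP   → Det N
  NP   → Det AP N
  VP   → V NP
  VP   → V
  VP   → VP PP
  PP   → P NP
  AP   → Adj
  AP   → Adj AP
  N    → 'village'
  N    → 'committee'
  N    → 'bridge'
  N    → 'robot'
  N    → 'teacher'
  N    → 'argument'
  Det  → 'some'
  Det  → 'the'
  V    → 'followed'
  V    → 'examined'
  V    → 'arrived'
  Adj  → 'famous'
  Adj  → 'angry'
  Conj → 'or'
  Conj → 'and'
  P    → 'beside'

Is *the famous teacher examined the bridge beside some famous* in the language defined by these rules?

For S → NP VP, the only prefix that parses as NP is 'the famous teacher', but the remainder 'examined the bridge beside some famous' is not a VP under these rules. The alternative S rule S → S Conj S likewise has no satisfying split.

Ungrammatical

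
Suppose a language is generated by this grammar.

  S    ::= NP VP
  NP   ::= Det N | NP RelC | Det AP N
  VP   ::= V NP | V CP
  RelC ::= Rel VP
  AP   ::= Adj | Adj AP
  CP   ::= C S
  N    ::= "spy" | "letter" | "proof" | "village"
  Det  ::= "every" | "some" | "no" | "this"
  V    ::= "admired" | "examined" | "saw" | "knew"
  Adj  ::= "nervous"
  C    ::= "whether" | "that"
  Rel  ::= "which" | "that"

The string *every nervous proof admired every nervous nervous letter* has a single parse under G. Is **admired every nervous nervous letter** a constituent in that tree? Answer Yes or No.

Yes

[S [NP [Det every] [AP [Adj nervous]] [N proof]] [VP [V admired] [NP [Det every] [AP [Adj nervous] [AP [Adj nervous]]] [N letter]]]]
The words 'admired every nervous nervous letter' are exhaustively dominated by a single VP node (built by VP → V NP), so they form a constituent.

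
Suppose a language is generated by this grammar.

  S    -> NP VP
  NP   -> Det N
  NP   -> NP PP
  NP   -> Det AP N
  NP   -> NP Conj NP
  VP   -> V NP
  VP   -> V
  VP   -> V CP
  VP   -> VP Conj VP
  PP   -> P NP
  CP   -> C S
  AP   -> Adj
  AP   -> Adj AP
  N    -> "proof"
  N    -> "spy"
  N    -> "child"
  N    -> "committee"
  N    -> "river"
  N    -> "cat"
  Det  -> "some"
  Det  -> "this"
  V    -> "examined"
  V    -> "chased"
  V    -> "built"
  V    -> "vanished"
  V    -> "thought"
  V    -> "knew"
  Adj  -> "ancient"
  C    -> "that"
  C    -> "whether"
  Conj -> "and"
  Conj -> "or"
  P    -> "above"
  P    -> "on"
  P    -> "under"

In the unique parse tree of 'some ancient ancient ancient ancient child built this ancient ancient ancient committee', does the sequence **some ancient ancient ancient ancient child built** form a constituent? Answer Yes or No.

[S [NP [Det some] [AP [Adj ancient] [AP [Adj ancient] [AP [Adj ancient] [AP [Adj ancient]]]]] [N child]] [VP [V built] [NP [Det this] [AP [Adj ancient] [AP [Adj ancient] [AP [Adj ancient]]]] [N committee]]]]
The smallest constituent containing 'some ancient ancient ancient ancient child built' is the S spanning 'some ancient ancient ancient ancient child built this ancient ancient ancient committee'; no single node in the tree dominates exactly the given words.

No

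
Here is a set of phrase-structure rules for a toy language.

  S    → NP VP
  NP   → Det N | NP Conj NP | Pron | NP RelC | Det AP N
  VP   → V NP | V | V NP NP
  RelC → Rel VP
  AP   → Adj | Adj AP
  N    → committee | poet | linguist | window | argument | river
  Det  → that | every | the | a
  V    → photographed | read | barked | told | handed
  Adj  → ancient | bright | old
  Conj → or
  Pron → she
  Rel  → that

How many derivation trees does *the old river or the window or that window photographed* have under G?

2

The two bracketings:
[S [NP [NP [Det the] [AP [Adj old]] [N river]] [Conj or] [NP [NP [Det the] [N window]] [Conj or] [NP [Det that] [N window]]]] [VP [V photographed]]]
[S [NP [NP [NP [Det the] [AP [Adj old]] [N river]] [Conj or] [NP [Det the] [N window]]] [Conj or] [NP [Det that] [N window]]] [VP [V photographed]]]
The trees differ in how a recursive rule is bracketed over the same span.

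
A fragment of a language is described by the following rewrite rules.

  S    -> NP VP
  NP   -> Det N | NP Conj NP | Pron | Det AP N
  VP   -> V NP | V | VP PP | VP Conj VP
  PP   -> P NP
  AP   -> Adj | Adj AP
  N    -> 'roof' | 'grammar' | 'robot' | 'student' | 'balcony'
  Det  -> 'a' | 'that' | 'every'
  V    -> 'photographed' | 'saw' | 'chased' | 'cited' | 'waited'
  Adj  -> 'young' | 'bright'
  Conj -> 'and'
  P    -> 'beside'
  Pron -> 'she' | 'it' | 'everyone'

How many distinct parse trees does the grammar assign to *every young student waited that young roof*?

[S [NP [Det every] [AP [Adj young]] [N student]] [VP [V waited] [NP [Det that] [AP [Adj young]] [N roof]]]]
No rule offers an alternative attachment or grouping for any span, so this is the only derivation.

1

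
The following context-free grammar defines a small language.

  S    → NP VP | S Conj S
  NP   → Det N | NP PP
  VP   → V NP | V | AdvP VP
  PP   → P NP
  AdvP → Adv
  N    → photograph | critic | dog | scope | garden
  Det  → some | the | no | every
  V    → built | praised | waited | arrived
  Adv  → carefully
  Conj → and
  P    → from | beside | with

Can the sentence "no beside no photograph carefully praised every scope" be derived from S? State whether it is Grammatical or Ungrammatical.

A Det word can never sit immediately before a P word in any string this grammar generates, so the substring 'no beside' rules out a derivation.

Ungrammatical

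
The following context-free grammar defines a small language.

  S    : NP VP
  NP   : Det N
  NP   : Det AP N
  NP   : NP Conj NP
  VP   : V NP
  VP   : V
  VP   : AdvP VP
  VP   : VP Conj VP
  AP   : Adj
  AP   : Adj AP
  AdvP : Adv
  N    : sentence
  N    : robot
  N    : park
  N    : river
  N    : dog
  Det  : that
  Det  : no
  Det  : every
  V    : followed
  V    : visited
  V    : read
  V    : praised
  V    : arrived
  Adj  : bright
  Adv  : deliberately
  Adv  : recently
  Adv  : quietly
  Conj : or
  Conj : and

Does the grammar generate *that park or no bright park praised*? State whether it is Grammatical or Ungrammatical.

[S [NP [NP [Det that] [N park]] [Conj or] [NP [Det no] [AP [Adj bright]] [N park]]] [VP [V praised]]]
Each bracket corresponds to one application of a listed rule, so the string is derivable from S.

Grammatical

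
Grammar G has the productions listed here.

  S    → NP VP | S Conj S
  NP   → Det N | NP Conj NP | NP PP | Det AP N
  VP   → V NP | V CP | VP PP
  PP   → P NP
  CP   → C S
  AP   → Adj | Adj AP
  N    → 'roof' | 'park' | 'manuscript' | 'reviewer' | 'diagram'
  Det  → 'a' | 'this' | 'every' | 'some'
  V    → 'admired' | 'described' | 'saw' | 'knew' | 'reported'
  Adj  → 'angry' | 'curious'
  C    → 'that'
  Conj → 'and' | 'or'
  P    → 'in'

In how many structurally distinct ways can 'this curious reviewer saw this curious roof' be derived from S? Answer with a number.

[S [NP [Det this] [AP [Adj curious]] [N reviewer]] [VP [V saw] [NP [Det this] [AP [Adj curious]] [N roof]]]]
No rule offers an alternative attachment or grouping for any span, so this is the only derivation.

1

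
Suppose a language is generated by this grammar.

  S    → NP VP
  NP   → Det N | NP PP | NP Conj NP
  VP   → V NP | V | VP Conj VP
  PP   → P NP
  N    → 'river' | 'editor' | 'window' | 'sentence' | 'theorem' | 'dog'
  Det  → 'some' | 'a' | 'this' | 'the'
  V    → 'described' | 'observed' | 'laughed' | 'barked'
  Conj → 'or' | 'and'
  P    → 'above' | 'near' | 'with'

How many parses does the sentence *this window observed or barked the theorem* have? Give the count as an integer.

1

[S [NP [Det this] [N window]] [VP [VP [V observed]] [Conj or] [VP [V barked] [NP [Det the] [N theorem]]]]]
No rule offers an alternative attachment or grouping for any span, so this is the only derivation.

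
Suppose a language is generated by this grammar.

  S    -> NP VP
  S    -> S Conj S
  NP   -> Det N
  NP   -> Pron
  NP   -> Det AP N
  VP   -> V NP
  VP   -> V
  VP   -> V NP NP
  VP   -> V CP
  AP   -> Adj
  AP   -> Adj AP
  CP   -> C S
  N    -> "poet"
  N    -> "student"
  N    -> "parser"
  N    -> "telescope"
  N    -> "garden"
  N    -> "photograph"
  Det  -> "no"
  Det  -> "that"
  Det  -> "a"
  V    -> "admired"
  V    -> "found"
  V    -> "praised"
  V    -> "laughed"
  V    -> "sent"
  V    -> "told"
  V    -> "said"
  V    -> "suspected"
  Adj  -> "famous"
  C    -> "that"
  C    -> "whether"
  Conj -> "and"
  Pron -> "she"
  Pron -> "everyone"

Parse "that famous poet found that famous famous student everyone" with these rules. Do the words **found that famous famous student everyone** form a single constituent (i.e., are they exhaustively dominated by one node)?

[S [NP [Det that] [AP [Adj famous]] [N poet]] [VP [V found] [NP [Det that] [AP [Adj famous] [AP [Adj famous]]] [N student]] [NP [Pron everyone]]]]
The words 'found that famous famous student everyone' are exhaustively dominated by a single VP node (built by VP → V NP NP), so they form a constituent.

Yes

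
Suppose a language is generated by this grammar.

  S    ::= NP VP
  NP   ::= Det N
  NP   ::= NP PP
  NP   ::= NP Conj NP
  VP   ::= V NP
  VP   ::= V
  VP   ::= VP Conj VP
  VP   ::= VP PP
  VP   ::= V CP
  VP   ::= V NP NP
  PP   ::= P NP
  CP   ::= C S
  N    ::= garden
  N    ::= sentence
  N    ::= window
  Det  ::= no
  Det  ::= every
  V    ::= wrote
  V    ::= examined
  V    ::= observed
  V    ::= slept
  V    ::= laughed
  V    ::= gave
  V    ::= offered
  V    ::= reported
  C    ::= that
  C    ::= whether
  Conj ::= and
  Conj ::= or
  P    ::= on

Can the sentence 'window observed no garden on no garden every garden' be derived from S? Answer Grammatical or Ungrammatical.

Ungrammatical

For S → NP VP, no prefix of the string parses as an NP.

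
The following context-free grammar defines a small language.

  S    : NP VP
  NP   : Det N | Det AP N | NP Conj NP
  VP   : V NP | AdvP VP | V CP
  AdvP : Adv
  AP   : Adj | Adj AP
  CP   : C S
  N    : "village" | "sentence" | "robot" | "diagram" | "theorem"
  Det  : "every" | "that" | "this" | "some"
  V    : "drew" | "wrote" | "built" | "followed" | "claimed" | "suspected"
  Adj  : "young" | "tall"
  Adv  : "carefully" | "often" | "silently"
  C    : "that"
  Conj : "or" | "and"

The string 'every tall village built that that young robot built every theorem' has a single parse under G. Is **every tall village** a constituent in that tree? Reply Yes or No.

[S [NP [Det every] [AP [Adj tall]] [N village]] [VP [V built] [CP [C that] [S [NP [Det that] [AP [Adj young]] [N robot]] [VP [V built] [NP [Det every] [N theorem]]]]]]]
The words 'every tall village' are exhaustively dominated by a single NP node (built by NP → Det AP N), so they form a constituent.

Yes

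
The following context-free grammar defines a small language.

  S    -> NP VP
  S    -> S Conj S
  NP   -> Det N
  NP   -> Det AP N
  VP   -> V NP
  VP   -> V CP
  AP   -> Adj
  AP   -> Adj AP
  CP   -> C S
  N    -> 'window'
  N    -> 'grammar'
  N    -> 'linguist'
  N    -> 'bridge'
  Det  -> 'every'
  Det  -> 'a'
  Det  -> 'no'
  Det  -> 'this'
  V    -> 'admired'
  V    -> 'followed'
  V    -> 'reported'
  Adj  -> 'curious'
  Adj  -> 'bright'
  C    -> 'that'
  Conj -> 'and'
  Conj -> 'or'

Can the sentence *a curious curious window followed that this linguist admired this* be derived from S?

For S → NP VP, the only prefix that parses as NP is 'a curious curious window', but the remainder 'followed that this linguist admired this' is not a VP under these rules. The alternative S rule S → S Conj S likewise has no satisfying split.

Ungrammatical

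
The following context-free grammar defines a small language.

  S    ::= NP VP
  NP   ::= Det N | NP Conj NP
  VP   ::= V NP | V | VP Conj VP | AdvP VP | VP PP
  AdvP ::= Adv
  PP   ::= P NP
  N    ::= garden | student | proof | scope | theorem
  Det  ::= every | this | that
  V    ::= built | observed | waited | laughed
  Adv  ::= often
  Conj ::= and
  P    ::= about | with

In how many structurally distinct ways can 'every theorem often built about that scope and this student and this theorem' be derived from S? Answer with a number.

4

Two of the 4 distinct bracketings:
[S [NP [Det every] [N theorem]] [VP [AdvP [Adv often]] [VP [VP [V built]] [PP [P about] [NP [NP [Det that] [N scope]] [Conj and] [NP [NP [Det this] [N student]] [Conj and] [NP [Det this] [N theorem]]]]]]]]
[S [NP [Det every] [N theorem]] [VP [AdvP [Adv often]] [VP [VP [V built]] [PP [P about] [NP [NP [NP [Det that] [N scope]] [Conj and] [NP [Det this] [N student]]] [Conj and] [NP [Det this] [N theorem]]]]]]]
The trees differ in how a recursive rule is bracketed over the same span.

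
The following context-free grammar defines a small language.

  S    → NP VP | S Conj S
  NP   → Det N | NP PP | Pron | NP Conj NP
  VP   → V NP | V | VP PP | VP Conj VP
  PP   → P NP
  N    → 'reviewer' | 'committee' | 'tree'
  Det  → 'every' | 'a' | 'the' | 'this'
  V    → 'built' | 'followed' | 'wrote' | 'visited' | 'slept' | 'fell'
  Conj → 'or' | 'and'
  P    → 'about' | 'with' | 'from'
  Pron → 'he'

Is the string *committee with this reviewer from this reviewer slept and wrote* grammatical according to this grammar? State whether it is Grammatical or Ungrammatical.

Ungrammatical

For S → NP VP, no prefix of the string parses as an NP. The alternative S rule S → S Conj S likewise has no satisfying split.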